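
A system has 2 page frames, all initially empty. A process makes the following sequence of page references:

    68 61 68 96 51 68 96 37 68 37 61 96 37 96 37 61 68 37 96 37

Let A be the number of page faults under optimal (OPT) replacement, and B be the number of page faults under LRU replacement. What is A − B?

Under OPT: F F . F F . F F . . F F . . . F F . F . → 11 faults.
Under LRU: F F . F F F F F F . F F F . . F F F F . → 15 faults.
A − B = 11 − 15 = -4.

-4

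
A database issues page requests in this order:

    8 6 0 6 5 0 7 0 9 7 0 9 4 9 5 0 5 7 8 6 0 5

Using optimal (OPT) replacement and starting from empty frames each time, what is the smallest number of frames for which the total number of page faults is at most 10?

f=1: 22 faults
f=2: 14 faults
f=3: 11 faults
f=4: 10 faults
f=5: 9 faults
f=6: 8 faults
f=7: 7 faults
Smallest f with faults ≤ 10 is 4.

4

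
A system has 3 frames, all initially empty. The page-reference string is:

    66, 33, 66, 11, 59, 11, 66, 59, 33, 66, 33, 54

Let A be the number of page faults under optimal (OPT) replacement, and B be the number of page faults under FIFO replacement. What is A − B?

Under OPT: F F . F F . . . F . . F → 6 faults.
Under FIFO: F F . F F . F . F . . F → 7 faults.
A − B = 6 − 7 = -1.

-1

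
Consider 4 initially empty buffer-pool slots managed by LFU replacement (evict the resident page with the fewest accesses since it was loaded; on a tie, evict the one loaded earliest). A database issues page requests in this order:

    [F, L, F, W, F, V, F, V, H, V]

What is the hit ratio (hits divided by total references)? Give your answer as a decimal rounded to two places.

F -> miss, frames (F)
L -> miss, frames (F L)
F -> hit
W -> miss, frames (F L W)
F -> hit
V -> miss, frames (F L W V)
F -> hit
V -> hit
H -> miss, evict L, frames (F W V H)
V -> hit
Hits: 5 of 10 references → 5/10 = 0.5000.

0.50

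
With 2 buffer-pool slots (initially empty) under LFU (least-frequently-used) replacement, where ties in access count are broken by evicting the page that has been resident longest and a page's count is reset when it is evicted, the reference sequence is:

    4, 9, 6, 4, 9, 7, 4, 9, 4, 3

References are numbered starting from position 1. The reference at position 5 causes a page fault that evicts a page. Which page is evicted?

6

pos 1: 4 → miss, frames {4}
pos 2: 9 → miss, frames {4,9}
pos 3: 6 → miss, evict 4, frames {9,6}
pos 4: 4 → miss, evict 9, frames {6,4}
pos 5: 9 → miss, evict 6, frames {4,9}
At position 5, page 6 is evicted.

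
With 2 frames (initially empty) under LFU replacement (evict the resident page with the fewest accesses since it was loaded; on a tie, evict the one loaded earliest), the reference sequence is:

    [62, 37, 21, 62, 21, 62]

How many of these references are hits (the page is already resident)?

62 -> fault, frames (62)
37 -> fault, frames (62 37)
21 -> fault, evict 62, frames (37 21)
62 -> fault, evict 37, frames (21 62)
21 -> hit
62 -> hit
Hits: 2.

2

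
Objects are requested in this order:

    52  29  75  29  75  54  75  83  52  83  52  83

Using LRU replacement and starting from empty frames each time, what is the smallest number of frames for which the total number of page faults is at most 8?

2

f=1: 12 faults
f=2: 6 faults
f=3: 6 faults
f=4: 6 faults
f=5: 5 faults
Smallest f with faults ≤ 8 is 2.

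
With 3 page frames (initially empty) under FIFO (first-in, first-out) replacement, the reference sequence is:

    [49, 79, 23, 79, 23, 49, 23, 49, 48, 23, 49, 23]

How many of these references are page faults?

5

49 -> fault, frames {49}
79 -> fault, frames {49,79}
23 -> fault, frames {49,79,23}
79 -> hit
23 -> hit
49 -> hit
23 -> hit
49 -> hit
48 -> fault, evict 49, frames {79,23,48}
23 -> hit
49 -> fault, evict 79, frames {23,48,49}
23 -> hit
Page faults: 5.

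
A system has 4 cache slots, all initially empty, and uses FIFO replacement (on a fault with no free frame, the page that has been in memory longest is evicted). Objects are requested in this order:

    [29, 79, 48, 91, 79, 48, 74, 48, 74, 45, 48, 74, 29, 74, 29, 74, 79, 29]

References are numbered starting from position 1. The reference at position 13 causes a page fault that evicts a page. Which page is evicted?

48

pos 1: 29 → miss, frames [29]
pos 2: 79 → miss, frames [29, 79]
pos 3: 48 → miss, frames [29, 79, 48]
pos 4: 91 → miss, frames [29, 79, 48, 91]
pos 5: 79 → hit
pos 6: 48 → hit
pos 7: 74 → miss, evict 29, frames [79, 48, 91, 74]
pos 8: 48 → hit
pos 9: 74 → hit
pos 10: 45 → miss, evict 79, frames [48, 91, 74, 45]
pos 11: 48 → hit
pos 12: 74 → hit
pos 13: 29 → miss, evict 48, frames [91, 74, 45, 29]
At position 13, page 48 is evicted.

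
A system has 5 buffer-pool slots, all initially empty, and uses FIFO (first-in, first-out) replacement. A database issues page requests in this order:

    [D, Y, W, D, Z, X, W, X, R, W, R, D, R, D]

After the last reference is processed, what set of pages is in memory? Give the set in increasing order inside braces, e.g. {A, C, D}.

D: fault, frames {D}
Y: fault, frames {D,Y}
W: fault, frames {D,Y,W}
D: hit
Z: fault, frames {D,Y,W,Z}
X: fault, frames {D,Y,W,Z,X}
W: hit
X: hit
R: fault, evict D, frames {Y,W,Z,X,R}
W: hit
R: hit
D: fault, evict Y, frames {W,Z,X,R,D}
R: hit
D: hit

{D, R, W, X, Z}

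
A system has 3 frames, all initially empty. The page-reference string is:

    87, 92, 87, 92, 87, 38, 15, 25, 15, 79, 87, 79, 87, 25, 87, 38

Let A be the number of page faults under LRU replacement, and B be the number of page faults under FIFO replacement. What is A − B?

1

Under LRU: F F . . . F F F . F F . . F . F → 9 faults.
Under FIFO: F F . . . F F F . F F . . . . F → 8 faults.
A − B = 9 − 8 = 1.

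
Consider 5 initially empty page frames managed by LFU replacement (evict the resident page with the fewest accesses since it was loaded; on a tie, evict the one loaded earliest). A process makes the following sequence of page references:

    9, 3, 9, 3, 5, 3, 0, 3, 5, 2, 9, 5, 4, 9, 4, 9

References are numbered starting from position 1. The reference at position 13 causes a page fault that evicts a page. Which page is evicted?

0

pos 1: 9: fault, frames {9}
pos 2: 3: fault, frames {9,3}
pos 3: 9: hit
pos 4: 3: hit
pos 5: 5: fault, frames {9,3,5}
pos 6: 3: hit
pos 7: 0: fault, frames {9,3,5,0}
pos 8: 3: hit
pos 9: 5: hit
pos 10: 2: fault, frames {9,3,5,0,2}
pos 11: 9: hit
pos 12: 5: hit
pos 13: 4: fault, evict 0, frames {9,3,5,2,4}
At position 13, page 0 is evicted.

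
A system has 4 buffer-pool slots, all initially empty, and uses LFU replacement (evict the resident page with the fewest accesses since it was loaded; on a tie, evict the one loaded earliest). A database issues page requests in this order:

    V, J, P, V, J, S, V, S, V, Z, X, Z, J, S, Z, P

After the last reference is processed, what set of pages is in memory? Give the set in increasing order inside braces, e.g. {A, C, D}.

{J, P, S, V}

V -> miss, frames (V)
J -> miss, frames (V J)
P -> miss, frames (V J P)
V -> hit
J -> hit
S -> miss, frames (V J P S)
V -> hit
S -> hit
V -> hit
Z -> miss, evict P, frames (V J S Z)
X -> miss, evict Z, frames (V J S X)
Z -> miss, evict X, frames (V J S Z)
J -> hit
S -> hit
Z -> hit
P -> miss, evict Z, frames (V J S P)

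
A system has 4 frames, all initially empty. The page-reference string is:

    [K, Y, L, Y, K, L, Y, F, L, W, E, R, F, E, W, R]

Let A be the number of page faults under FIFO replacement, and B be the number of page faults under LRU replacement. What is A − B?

Under FIFO: F F F . . . . F . F F F . . . . → 7 faults.
Under LRU: F F F . . . . F . F F F F . . . → 8 faults.
A − B = 7 − 8 = -1.

-1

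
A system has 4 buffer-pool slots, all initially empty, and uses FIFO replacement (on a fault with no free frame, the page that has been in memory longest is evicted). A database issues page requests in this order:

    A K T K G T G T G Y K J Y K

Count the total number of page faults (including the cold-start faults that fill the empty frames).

A -> miss, frames {A}
K -> miss, frames {A,K}
T -> miss, frames {A,K,T}
K -> hit
G -> miss, frames {A,K,T,G}
T -> hit
G -> hit
T -> hit
G -> hit
Y -> miss, evict A, frames {K,T,G,Y}
K -> hit
J -> miss, evict K, frames {T,G,Y,J}
Y -> hit
K -> miss, evict T, frames {G,Y,J,K}
Page faults: 7.

7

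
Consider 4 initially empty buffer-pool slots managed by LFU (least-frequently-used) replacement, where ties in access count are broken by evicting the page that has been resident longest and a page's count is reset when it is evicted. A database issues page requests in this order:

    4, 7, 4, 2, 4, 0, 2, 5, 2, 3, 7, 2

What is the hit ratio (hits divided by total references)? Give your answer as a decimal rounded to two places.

4 -> miss, frames (4)
7 -> miss, frames (4 7)
4 -> hit
2 -> miss, frames (4 7 2)
4 -> hit
0 -> miss, frames (4 7 2 0)
2 -> hit
5 -> miss, evict 7, frames (4 2 0 5)
2 -> hit
3 -> miss, evict 0, frames (4 2 5 3)
7 -> miss, evict 5, frames (4 2 3 7)
2 -> hit
Hits: 5 of 12 references → 5/12 = 0.4167.

0.42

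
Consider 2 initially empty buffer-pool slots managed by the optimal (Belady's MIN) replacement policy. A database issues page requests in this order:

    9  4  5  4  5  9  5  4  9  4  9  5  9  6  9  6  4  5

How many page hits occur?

9

9 → fault, frames [9]
4 → fault, frames [9, 4]
5 → fault, evict 9, frames [4, 5]
4 → hit
5 → hit
9 → fault, evict 4, frames [5, 9]
5 → hit
4 → fault, evict 5, frames [9, 4]
9 → hit
4 → hit
9 → hit
5 → fault, evict 4, frames [9, 5]
9 → hit
6 → fault, evict 5, frames [9, 6]
9 → hit
6 → hit
4 → fault, evict 6, frames [9, 4]
5 → fault, evict 4, frames [9, 5]
Hits: 9.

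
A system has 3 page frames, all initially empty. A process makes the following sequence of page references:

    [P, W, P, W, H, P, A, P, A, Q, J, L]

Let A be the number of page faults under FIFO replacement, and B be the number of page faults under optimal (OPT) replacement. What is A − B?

1

Under FIFO: F F . . F . F F . F F F → 8 faults.
Under OPT: F F . . F . F . . F F F → 7 faults.
A − B = 8 − 7 = 1.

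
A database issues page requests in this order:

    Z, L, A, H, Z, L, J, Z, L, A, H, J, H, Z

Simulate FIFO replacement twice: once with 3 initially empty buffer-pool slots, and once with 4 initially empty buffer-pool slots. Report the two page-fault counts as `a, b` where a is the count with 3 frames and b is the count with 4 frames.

3 frames: F F F F F F F . . F F . . F → 10 faults.
4 frames: F F F F . . F F F F F F . F → 11 faults.
11 > 10: adding a frame increased faults — Belady's anomaly.

10, 11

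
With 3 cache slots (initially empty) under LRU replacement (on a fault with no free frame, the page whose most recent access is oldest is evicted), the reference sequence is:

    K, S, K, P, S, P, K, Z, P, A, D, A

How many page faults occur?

K → fault, frames {K}
S → fault, frames {K,S}
K → hit
P → fault, frames {S,K,P}
S → hit
P → hit
K → hit
Z → fault, evict S, frames {P,K,Z}
P → hit
A → fault, evict K, frames {Z,P,A}
D → fault, evict Z, frames {P,A,D}
A → hit
Page faults: 6.

6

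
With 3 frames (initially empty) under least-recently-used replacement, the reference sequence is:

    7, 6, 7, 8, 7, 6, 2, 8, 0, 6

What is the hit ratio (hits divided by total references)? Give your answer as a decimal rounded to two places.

0.30

7 → fault, frames (7)
6 → fault, frames (7 6)
7 → hit
8 → fault, frames (6 7 8)
7 → hit
6 → hit
2 → fault, evict 8, frames (7 6 2)
8 → fault, evict 7, frames (6 2 8)
0 → fault, evict 6, frames (2 8 0)
6 → fault, evict 2, frames (8 0 6)
Hits: 3 of 10 references → 3/10 = 0.3000.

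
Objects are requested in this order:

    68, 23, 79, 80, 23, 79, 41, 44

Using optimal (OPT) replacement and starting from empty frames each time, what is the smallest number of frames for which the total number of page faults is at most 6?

f=1: 8 faults
f=2: 7 faults
f=3: 6 faults
f=4: 6 faults
f=5: 6 faults
f=6: 6 faults
Smallest f with faults ≤ 6 is 3.

3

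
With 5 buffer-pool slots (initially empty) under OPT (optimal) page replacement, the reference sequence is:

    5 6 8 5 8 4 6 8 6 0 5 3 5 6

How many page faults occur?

6

5 -> miss, frames (5)
6 -> miss, frames (5 6)
8 -> miss, frames (5 6 8)
5 -> hit
8 -> hit
4 -> miss, frames (5 6 8 4)
6 -> hit
8 -> hit
6 -> hit
0 -> miss, frames (5 6 8 4 0)
5 -> hit
3 -> miss, evict 0, frames (5 6 8 4 3)
5 -> hit
6 -> hit
Page faults: 6.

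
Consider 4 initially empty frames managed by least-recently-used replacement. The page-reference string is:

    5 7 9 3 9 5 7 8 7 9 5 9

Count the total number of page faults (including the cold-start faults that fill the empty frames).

5 → fault, frames {5}
7 → fault, frames {5,7}
9 → fault, frames {5,7,9}
3 → fault, frames {5,7,9,3}
9 → hit
5 → hit
7 → hit
8 → fault, evict 3, frames {9,5,7,8}
7 → hit
9 → hit
5 → hit
9 → hit
Page faults: 5.

5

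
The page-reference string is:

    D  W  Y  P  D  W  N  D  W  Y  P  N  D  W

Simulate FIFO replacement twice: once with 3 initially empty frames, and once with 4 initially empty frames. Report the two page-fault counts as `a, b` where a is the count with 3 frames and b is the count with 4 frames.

11, 12

3 frames: F F F F F F F . . F F . F F → 11 faults.
4 frames: F F F F . . F F F F F F F F → 12 faults.
12 > 11: adding a frame increased faults — Belady's anomaly.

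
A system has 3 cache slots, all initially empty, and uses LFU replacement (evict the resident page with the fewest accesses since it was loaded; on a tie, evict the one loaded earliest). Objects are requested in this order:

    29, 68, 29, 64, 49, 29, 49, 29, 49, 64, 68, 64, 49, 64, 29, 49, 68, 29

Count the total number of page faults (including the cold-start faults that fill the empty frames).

7

29 -> miss, frames [29]
68 -> miss, frames [29, 68]
29 -> hit
64 -> miss, frames [29, 68, 64]
49 -> miss, evict 68, frames [29, 64, 49]
29 -> hit
49 -> hit
29 -> hit
49 -> hit
64 -> hit
68 -> miss, evict 64, frames [29, 49, 68]
64 -> miss, evict 68, frames [29, 49, 64]
49 -> hit
64 -> hit
29 -> hit
49 -> hit
68 -> miss, evict 64, frames [29, 49, 68]
29 -> hit
Page faults: 7.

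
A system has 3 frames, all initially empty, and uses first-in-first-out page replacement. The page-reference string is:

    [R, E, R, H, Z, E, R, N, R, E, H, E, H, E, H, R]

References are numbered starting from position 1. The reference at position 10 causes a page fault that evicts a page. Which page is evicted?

Z

pos 1: R -> fault, frames {R}
pos 2: E -> fault, frames {R,E}
pos 3: R -> hit
pos 4: H -> fault, frames {R,E,H}
pos 5: Z -> fault, evict R, frames {E,H,Z}
pos 6: E -> hit
pos 7: R -> fault, evict E, frames {H,Z,R}
pos 8: N -> fault, evict H, frames {Z,R,N}
pos 9: R -> hit
pos 10: E -> fault, evict Z, frames {R,N,E}
At position 10, page Z is evicted.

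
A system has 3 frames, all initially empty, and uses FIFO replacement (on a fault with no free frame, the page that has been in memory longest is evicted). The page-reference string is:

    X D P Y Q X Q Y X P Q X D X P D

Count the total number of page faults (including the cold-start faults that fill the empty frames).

X -> miss, frames {X}
D -> miss, frames {X,D}
P -> miss, frames {X,D,P}
Y -> miss, evict X, frames {D,P,Y}
Q -> miss, evict D, frames {P,Y,Q}
X -> miss, evict P, frames {Y,Q,X}
Q -> hit
Y -> hit
X -> hit
P -> miss, evict Y, frames {Q,X,P}
Q -> hit
X -> hit
D -> miss, evict Q, frames {X,P,D}
X -> hit
P -> hit
D -> hit
Page faults: 8.

8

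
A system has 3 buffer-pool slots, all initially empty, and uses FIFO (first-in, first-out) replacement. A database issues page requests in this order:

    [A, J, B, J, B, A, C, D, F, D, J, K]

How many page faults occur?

8

A -> fault, frames [A]
J -> fault, frames [A, J]
B -> fault, frames [A, J, B]
J -> hit
B -> hit
A -> hit
C -> fault, evict A, frames [J, B, C]
D -> fault, evict J, frames [B, C, D]
F -> fault, evict B, frames [C, D, F]
D -> hit
J -> fault, evict C, frames [D, F, J]
K -> fault, evict D, frames [F, J, K]
Page faults: 8.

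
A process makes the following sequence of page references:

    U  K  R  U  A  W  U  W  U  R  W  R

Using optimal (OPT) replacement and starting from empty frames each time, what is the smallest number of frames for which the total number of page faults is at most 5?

f=1: 12 faults
f=2: 6 faults
f=3: 5 faults
f=4: 5 faults
f=5: 5 faults
Smallest f with faults ≤ 5 is 3.

3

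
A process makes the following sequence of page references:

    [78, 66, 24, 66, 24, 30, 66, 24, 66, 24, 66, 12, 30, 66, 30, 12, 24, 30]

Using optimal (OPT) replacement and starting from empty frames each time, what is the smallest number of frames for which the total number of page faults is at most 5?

4

f=1: 18 faults
f=2: 9 faults
f=3: 6 faults
f=4: 5 faults
f=5: 5 faults
Smallest f with faults ≤ 5 is 4.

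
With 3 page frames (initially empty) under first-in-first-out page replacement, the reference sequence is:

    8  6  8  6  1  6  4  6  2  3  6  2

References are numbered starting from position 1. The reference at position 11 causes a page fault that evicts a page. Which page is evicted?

4

pos 1: 8 -> miss, frames (8)
pos 2: 6 -> miss, frames (8 6)
pos 3: 8 -> hit
pos 4: 6 -> hit
pos 5: 1 -> miss, frames (8 6 1)
pos 6: 6 -> hit
pos 7: 4 -> miss, evict 8, frames (6 1 4)
pos 8: 6 -> hit
pos 9: 2 -> miss, evict 6, frames (1 4 2)
pos 10: 3 -> miss, evict 1, frames (4 2 3)
pos 11: 6 -> miss, evict 4, frames (2 3 6)
At position 11, page 4 is evicted.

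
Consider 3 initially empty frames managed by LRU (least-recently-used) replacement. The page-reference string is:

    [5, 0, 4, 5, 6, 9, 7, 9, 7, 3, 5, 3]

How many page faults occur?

8

5 → fault, frames {5}
0 → fault, frames {5,0}
4 → fault, frames {5,0,4}
5 → hit
6 → fault, evict 0, frames {4,5,6}
9 → fault, evict 4, frames {5,6,9}
7 → fault, evict 5, frames {6,9,7}
9 → hit
7 → hit
3 → fault, evict 6, frames {9,7,3}
5 → fault, evict 9, frames {7,3,5}
3 → hit
Page faults: 8.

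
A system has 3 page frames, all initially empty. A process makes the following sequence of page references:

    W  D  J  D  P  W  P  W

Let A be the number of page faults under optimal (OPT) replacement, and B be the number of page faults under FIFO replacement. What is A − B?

-1

Under OPT: F F F . F . . . → 4 faults.
Under FIFO: F F F . F F . . → 5 faults.
A − B = 4 − 5 = -1.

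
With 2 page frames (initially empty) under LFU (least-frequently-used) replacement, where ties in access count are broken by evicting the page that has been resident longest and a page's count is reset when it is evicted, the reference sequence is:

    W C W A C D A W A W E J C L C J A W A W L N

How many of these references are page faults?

W -> fault, frames (W)
C -> fault, frames (W C)
W -> hit
A -> fault, evict C, frames (W A)
C -> fault, evict A, frames (W C)
D -> fault, evict C, frames (W D)
A -> fault, evict D, frames (W A)
W -> hit
A -> hit
W -> hit
E -> fault, evict A, frames (W E)
J -> fault, evict E, frames (W J)
C -> fault, evict J, frames (W C)
L -> fault, evict C, frames (W L)
C -> fault, evict L, frames (W C)
J -> fault, evict C, frames (W J)
A -> fault, evict J, frames (W A)
W -> hit
A -> hit
W -> hit
L -> fault, evict A, frames (W L)
N -> fault, evict L, frames (W N)
Page faults: 15.

15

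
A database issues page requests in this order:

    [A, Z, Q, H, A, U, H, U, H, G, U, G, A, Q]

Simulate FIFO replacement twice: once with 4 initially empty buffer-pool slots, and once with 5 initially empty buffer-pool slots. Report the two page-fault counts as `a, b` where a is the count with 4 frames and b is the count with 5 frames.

4 frames: F F F F . F . . . F . . F F → 8 faults.
5 frames: F F F F . F . . . F . . F . → 7 faults.
7 < 8: adding a frame reduced faults, as is typical.

8, 7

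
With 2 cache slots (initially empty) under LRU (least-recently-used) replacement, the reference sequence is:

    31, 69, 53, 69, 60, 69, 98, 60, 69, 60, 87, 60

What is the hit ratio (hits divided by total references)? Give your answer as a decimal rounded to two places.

0.33

31 -> fault, frames {31}
69 -> fault, frames {31,69}
53 -> fault, evict 31, frames {69,53}
69 -> hit
60 -> fault, evict 53, frames {69,60}
69 -> hit
98 -> fault, evict 60, frames {69,98}
60 -> fault, evict 69, frames {98,60}
69 -> fault, evict 98, frames {60,69}
60 -> hit
87 -> fault, evict 69, frames {60,87}
60 -> hit
Hits: 4 of 12 references → 4/12 = 0.3333.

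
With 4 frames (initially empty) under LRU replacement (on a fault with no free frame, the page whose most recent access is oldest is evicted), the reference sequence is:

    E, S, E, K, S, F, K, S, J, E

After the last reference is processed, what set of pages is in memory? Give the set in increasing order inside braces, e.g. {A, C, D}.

{E, J, K, S}

E: fault, frames {E}
S: fault, frames {E,S}
E: hit
K: fault, frames {S,E,K}
S: hit
F: fault, frames {E,K,S,F}
K: hit
S: hit
J: fault, evict E, frames {F,K,S,J}
E: fault, evict F, frames {K,S,J,E}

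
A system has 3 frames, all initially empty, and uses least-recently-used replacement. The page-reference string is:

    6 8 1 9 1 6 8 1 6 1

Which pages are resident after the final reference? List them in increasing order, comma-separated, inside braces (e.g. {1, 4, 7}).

6 → miss, frames [6]
8 → miss, frames [6, 8]
1 → miss, frames [6, 8, 1]
9 → miss, evict 6, frames [8, 1, 9]
1 → hit
6 → miss, evict 8, frames [9, 1, 6]
8 → miss, evict 9, frames [1, 6, 8]
1 → hit
6 → hit
1 → hit

{1, 6, 8}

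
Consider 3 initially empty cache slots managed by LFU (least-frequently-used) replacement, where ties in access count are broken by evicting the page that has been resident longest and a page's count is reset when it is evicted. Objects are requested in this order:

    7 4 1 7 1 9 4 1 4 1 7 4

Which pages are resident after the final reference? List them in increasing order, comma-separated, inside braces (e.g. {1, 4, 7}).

{1, 4, 7}

7 → fault, frames (7)
4 → fault, frames (7 4)
1 → fault, frames (7 4 1)
7 → hit
1 → hit
9 → fault, evict 4, frames (7 1 9)
4 → fault, evict 9, frames (7 1 4)
1 → hit
4 → hit
1 → hit
7 → hit
4 → hit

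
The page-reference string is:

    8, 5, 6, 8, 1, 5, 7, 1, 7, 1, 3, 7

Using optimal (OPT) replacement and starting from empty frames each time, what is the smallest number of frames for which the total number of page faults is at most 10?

f=1: 12 faults
f=2: 7 faults
f=3: 6 faults
f=4: 6 faults
f=5: 6 faults
f=6: 6 faults
Smallest f with faults ≤ 10 is 2.

2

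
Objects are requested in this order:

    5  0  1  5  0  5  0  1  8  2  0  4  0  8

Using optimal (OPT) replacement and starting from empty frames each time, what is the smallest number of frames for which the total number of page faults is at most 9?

2

f=1: 14 faults
f=2: 9 faults
f=3: 6 faults
f=4: 6 faults
f=5: 6 faults
f=6: 6 faults
Smallest f with faults ≤ 9 is 2.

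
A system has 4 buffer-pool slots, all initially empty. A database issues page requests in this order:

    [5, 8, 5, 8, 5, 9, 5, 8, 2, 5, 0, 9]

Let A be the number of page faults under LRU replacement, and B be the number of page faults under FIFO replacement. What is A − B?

Under LRU: F F . . . F . . F . F F → 6 faults.
Under FIFO: F F . . . F . . F . F . → 5 faults.
A − B = 6 − 5 = 1.

1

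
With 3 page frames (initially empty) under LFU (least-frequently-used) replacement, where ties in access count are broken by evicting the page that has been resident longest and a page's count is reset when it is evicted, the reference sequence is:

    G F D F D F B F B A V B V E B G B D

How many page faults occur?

G → fault, frames {G}
F → fault, frames {G,F}
D → fault, frames {G,F,D}
F → hit
D → hit
F → hit
B → fault, evict G, frames {F,D,B}
F → hit
B → hit
A → fault, evict D, frames {F,B,A}
V → fault, evict A, frames {F,B,V}
B → hit
V → hit
E → fault, evict V, frames {F,B,E}
B → hit
G → fault, evict E, frames {F,B,G}
B → hit
D → fault, evict G, frames {F,B,D}
Page faults: 9.

9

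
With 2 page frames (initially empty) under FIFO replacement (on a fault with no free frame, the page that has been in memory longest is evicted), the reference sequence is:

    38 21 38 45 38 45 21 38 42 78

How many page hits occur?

38 -> miss, frames (38)
21 -> miss, frames (38 21)
38 -> hit
45 -> miss, evict 38, frames (21 45)
38 -> miss, evict 21, frames (45 38)
45 -> hit
21 -> miss, evict 45, frames (38 21)
38 -> hit
42 -> miss, evict 38, frames (21 42)
78 -> miss, evict 21, frames (42 78)
Hits: 3.

3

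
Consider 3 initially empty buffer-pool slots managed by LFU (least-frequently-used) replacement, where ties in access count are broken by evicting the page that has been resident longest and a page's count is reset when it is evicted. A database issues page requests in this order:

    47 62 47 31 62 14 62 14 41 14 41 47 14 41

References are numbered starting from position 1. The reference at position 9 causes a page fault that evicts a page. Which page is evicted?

47

pos 1: 47 → fault, frames [47]
pos 2: 62 → fault, frames [47, 62]
pos 3: 47 → hit
pos 4: 31 → fault, frames [47, 62, 31]
pos 5: 62 → hit
pos 6: 14 → fault, evict 31, frames [47, 62, 14]
pos 7: 62 → hit
pos 8: 14 → hit
pos 9: 41 → fault, evict 47, frames [62, 14, 41]
At position 9, page 47 is evicted.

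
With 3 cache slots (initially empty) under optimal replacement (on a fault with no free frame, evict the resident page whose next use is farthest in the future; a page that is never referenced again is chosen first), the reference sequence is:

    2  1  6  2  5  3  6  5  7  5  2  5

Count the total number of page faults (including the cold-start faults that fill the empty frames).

2 → fault, frames [2]
1 → fault, frames [2, 1]
6 → fault, frames [2, 1, 6]
2 → hit
5 → fault, evict 1, frames [2, 6, 5]
3 → fault, evict 2, frames [6, 5, 3]
6 → hit
5 → hit
7 → fault, evict 3, frames [6, 5, 7]
5 → hit
2 → fault, evict 7, frames [6, 5, 2]
5 → hit
Page faults: 7.

7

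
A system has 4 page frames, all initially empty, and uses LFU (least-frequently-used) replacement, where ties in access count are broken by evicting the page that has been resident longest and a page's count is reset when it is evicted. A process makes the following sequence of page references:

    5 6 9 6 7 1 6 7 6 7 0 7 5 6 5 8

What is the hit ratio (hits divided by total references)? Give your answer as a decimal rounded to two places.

0.50

5 → miss, frames {5}
6 → miss, frames {5,6}
9 → miss, frames {5,6,9}
6 → hit
7 → miss, frames {5,6,9,7}
1 → miss, evict 5, frames {6,9,7,1}
6 → hit
7 → hit
6 → hit
7 → hit
0 → miss, evict 9, frames {6,7,1,0}
7 → hit
5 → miss, evict 1, frames {6,7,0,5}
6 → hit
5 → hit
8 → miss, evict 0, frames {6,7,5,8}
Hits: 8 of 16 references → 8/16 = 0.5000.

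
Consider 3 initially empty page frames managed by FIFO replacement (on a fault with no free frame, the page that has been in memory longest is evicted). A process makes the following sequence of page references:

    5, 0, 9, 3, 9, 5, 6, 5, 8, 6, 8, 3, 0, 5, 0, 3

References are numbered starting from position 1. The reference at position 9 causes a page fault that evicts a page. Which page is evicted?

pos 1: 5: fault, frames {5}
pos 2: 0: fault, frames {5,0}
pos 3: 9: fault, frames {5,0,9}
pos 4: 3: fault, evict 5, frames {0,9,3}
pos 5: 9: hit
pos 6: 5: fault, evict 0, frames {9,3,5}
pos 7: 6: fault, evict 9, frames {3,5,6}
pos 8: 5: hit
pos 9: 8: fault, evict 3, frames {5,6,8}
At position 9, page 3 is evicted.

3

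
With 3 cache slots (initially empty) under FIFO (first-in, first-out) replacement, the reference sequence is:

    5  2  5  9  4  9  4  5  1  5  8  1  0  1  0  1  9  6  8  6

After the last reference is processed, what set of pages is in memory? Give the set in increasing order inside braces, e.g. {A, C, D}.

{6, 8, 9}

5 → miss, frames {5}
2 → miss, frames {5,2}
5 → hit
9 → miss, frames {5,2,9}
4 → miss, evict 5, frames {2,9,4}
9 → hit
4 → hit
5 → miss, evict 2, frames {9,4,5}
1 → miss, evict 9, frames {4,5,1}
5 → hit
8 → miss, evict 4, frames {5,1,8}
1 → hit
0 → miss, evict 5, frames {1,8,0}
1 → hit
0 → hit
1 → hit
9 → miss, evict 1, frames {8,0,9}
6 → miss, evict 8, frames {0,9,6}
8 → miss, evict 0, frames {9,6,8}
6 → hit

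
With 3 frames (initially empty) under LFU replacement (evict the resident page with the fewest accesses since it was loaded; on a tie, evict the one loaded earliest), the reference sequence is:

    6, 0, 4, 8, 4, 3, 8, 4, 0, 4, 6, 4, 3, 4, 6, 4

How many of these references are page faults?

9

6 -> miss, frames (6)
0 -> miss, frames (6 0)
4 -> miss, frames (6 0 4)
8 -> miss, evict 6, frames (0 4 8)
4 -> hit
3 -> miss, evict 0, frames (4 8 3)
8 -> hit
4 -> hit
0 -> miss, evict 3, frames (4 8 0)
4 -> hit
6 -> miss, evict 0, frames (4 8 6)
4 -> hit
3 -> miss, evict 6, frames (4 8 3)
4 -> hit
6 -> miss, evict 3, frames (4 8 6)
4 -> hit
Page faults: 9.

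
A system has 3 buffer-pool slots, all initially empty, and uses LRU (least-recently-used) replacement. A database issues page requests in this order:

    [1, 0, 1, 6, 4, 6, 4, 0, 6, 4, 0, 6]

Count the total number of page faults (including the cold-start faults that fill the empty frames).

5

1 → miss, frames (1)
0 → miss, frames (1 0)
1 → hit
6 → miss, frames (0 1 6)
4 → miss, evict 0, frames (1 6 4)
6 → hit
4 → hit
0 → miss, evict 1, frames (6 4 0)
6 → hit
4 → hit
0 → hit
6 → hit
Page faults: 5.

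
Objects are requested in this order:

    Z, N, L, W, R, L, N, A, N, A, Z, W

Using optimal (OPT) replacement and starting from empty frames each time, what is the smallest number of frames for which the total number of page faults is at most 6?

5

f=1: 12 faults
f=2: 9 faults
f=3: 8 faults
f=4: 7 faults
f=5: 6 faults
f=6: 6 faults
Smallest f with faults ≤ 6 is 5.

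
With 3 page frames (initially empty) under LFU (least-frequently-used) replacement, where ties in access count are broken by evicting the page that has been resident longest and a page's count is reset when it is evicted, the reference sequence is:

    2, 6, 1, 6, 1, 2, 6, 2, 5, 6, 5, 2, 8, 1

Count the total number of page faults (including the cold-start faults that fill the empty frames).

6

2: miss, frames {2}
6: miss, frames {2,6}
1: miss, frames {2,6,1}
6: hit
1: hit
2: hit
6: hit
2: hit
5: miss, evict 1, frames {2,6,5}
6: hit
5: hit
2: hit
8: miss, evict 5, frames {2,6,8}
1: miss, evict 8, frames {2,6,1}
Page faults: 6.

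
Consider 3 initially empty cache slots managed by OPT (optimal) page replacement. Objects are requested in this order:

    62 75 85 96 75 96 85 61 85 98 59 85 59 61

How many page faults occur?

62: miss, frames (62)
75: miss, frames (62 75)
85: miss, frames (62 75 85)
96: miss, evict 62, frames (75 85 96)
75: hit
96: hit
85: hit
61: miss, evict 96, frames (75 85 61)
85: hit
98: miss, evict 75, frames (85 61 98)
59: miss, evict 98, frames (85 61 59)
85: hit
59: hit
61: hit
Page faults: 7.

7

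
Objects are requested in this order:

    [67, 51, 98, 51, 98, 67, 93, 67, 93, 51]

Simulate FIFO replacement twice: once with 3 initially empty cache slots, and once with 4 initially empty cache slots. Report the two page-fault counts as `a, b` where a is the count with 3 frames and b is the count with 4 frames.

3 frames: F F F . . . F F . F → 6 faults.
4 frames: F F F . . . F . . . → 4 faults.
4 < 6: adding a frame reduced faults, as is typical.

6, 4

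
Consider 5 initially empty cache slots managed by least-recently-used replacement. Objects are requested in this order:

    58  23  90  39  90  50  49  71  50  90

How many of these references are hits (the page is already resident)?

58: miss, frames (58)
23: miss, frames (58 23)
90: miss, frames (58 23 90)
39: miss, frames (58 23 90 39)
90: hit
50: miss, frames (58 23 39 90 50)
49: miss, evict 58, frames (23 39 90 50 49)
71: miss, evict 23, frames (39 90 50 49 71)
50: hit
90: hit
Hits: 3.

3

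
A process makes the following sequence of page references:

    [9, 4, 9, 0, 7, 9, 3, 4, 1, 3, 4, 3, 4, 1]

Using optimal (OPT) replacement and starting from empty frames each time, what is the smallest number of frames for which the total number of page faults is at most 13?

2

f=1: 14 faults
f=2: 9 faults
f=3: 6 faults
f=4: 6 faults
f=5: 6 faults
f=6: 6 faults
Smallest f with faults ≤ 13 is 2.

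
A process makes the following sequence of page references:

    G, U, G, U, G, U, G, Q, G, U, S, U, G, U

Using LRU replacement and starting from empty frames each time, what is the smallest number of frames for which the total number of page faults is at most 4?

f=1: 14 faults
f=2: 6 faults
f=3: 4 faults
f=4: 4 faults
Smallest f with faults ≤ 4 is 3.

3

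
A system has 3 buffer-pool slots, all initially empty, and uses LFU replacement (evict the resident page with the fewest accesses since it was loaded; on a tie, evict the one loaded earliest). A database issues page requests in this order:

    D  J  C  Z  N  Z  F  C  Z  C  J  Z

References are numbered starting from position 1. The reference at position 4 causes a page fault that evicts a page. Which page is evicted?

pos 1: D: fault, frames (D)
pos 2: J: fault, frames (D J)
pos 3: C: fault, frames (D J C)
pos 4: Z: fault, evict D, frames (J C Z)
At position 4, page D is evicted.

D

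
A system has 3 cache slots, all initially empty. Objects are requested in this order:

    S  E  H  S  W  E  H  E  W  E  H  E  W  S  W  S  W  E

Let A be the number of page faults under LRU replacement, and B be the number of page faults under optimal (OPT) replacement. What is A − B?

Under LRU: F F F . F F F . . . . . . F . . . . → 7 faults.
Under OPT: F F F . F . . . . . . . . F . . . . → 5 faults.
A − B = 7 − 5 = 2.

2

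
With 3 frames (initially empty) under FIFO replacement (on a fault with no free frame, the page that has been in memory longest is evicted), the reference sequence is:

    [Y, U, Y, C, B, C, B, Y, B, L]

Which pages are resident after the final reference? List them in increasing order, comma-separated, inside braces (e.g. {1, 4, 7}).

Y → fault, frames {Y}
U → fault, frames {Y,U}
Y → hit
C → fault, frames {Y,U,C}
B → fault, evict Y, frames {U,C,B}
C → hit
B → hit
Y → fault, evict U, frames {C,B,Y}
B → hit
L → fault, evict C, frames {B,Y,L}

{B, L, Y}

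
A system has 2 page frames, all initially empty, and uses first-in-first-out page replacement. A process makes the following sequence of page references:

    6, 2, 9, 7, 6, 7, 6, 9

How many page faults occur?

6

6 → miss, frames [6]
2 → miss, frames [6, 2]
9 → miss, evict 6, frames [2, 9]
7 → miss, evict 2, frames [9, 7]
6 → miss, evict 9, frames [7, 6]
7 → hit
6 → hit
9 → miss, evict 7, frames [6, 9]
Page faults: 6.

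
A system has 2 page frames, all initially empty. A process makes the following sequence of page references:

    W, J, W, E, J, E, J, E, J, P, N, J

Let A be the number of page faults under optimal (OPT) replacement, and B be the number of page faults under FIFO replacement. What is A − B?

Under OPT: F F . F . . . . . F F . → 5 faults.
Under FIFO: F F . F . . . . . F F F → 6 faults.
A − B = 5 − 6 = -1.

-1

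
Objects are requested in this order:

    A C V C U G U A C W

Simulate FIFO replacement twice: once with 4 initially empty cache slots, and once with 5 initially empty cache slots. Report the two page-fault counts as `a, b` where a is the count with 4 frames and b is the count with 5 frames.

8, 6

4 frames: F F F . F F . F F F → 8 faults.
5 frames: F F F . F F . . . F → 6 faults.
6 < 8: adding a frame reduced faults, as is typical.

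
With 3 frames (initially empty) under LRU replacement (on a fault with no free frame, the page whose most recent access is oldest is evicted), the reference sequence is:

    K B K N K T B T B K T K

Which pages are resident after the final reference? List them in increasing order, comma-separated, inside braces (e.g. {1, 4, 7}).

{B, K, T}

K → fault, frames [K]
B → fault, frames [K, B]
K → hit
N → fault, frames [B, K, N]
K → hit
T → fault, evict B, frames [N, K, T]
B → fault, evict N, frames [K, T, B]
T → hit
B → hit
K → hit
T → hit
K → hit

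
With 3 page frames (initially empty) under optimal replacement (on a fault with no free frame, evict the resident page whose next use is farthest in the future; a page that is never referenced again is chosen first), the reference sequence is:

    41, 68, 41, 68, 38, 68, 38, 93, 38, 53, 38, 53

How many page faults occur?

41 → fault, frames [41]
68 → fault, frames [41, 68]
41 → hit
68 → hit
38 → fault, frames [41, 68, 38]
68 → hit
38 → hit
93 → fault, evict 68, frames [41, 38, 93]
38 → hit
53 → fault, evict 93, frames [41, 38, 53]
38 → hit
53 → hit
Page faults: 5.

5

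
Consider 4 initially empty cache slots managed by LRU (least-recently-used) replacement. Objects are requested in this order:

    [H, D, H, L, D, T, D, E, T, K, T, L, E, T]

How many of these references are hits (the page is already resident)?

7

H -> miss, frames [H]
D -> miss, frames [H, D]
H -> hit
L -> miss, frames [D, H, L]
D -> hit
T -> miss, frames [H, L, D, T]
D -> hit
E -> miss, evict H, frames [L, T, D, E]
T -> hit
K -> miss, evict L, frames [D, E, T, K]
T -> hit
L -> miss, evict D, frames [E, K, T, L]
E -> hit
T -> hit
Hits: 7.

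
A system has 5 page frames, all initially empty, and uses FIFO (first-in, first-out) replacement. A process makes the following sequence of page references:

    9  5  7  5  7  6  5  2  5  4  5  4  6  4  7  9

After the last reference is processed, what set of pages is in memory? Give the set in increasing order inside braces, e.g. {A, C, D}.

9 → miss, frames (9)
5 → miss, frames (9 5)
7 → miss, frames (9 5 7)
5 → hit
7 → hit
6 → miss, frames (9 5 7 6)
5 → hit
2 → miss, frames (9 5 7 6 2)
5 → hit
4 → miss, evict 9, frames (5 7 6 2 4)
5 → hit
4 → hit
6 → hit
4 → hit
7 → hit
9 → miss, evict 5, frames (7 6 2 4 9)

{2, 4, 6, 7, 9}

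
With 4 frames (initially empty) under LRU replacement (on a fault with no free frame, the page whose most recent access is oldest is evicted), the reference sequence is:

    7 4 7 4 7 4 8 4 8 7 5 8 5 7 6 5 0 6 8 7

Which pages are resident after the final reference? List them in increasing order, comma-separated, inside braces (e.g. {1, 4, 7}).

7 → miss, frames [7]
4 → miss, frames [7, 4]
7 → hit
4 → hit
7 → hit
4 → hit
8 → miss, frames [7, 4, 8]
4 → hit
8 → hit
7 → hit
5 → miss, frames [4, 8, 7, 5]
8 → hit
5 → hit
7 → hit
6 → miss, evict 4, frames [8, 5, 7, 6]
5 → hit
0 → miss, evict 8, frames [7, 6, 5, 0]
6 → hit
8 → miss, evict 7, frames [5, 0, 6, 8]
7 → miss, evict 5, frames [0, 6, 8, 7]

{0, 6, 7, 8}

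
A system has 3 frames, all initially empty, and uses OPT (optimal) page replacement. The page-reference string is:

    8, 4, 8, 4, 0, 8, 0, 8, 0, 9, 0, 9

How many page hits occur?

8 -> fault, frames (8)
4 -> fault, frames (8 4)
8 -> hit
4 -> hit
0 -> fault, frames (8 4 0)
8 -> hit
0 -> hit
8 -> hit
0 -> hit
9 -> fault, evict 4, frames (8 0 9)
0 -> hit
9 -> hit
Hits: 8.

8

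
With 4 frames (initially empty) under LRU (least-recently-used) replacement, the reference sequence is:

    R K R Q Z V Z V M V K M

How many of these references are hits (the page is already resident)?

5

R: fault, frames [R]
K: fault, frames [R, K]
R: hit
Q: fault, frames [K, R, Q]
Z: fault, frames [K, R, Q, Z]
V: fault, evict K, frames [R, Q, Z, V]
Z: hit
V: hit
M: fault, evict R, frames [Q, Z, V, M]
V: hit
K: fault, evict Q, frames [Z, M, V, K]
M: hit
Hits: 5.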